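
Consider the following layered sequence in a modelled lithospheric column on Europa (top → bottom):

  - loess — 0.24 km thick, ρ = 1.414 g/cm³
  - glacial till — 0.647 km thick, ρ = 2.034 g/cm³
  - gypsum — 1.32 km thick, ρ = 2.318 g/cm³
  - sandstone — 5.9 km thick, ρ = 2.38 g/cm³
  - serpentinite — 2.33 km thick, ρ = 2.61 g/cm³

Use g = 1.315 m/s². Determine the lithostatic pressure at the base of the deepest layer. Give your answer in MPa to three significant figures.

32.7 MPa

loess: 1414 kg/m³ × 1.315 m/s² × 240 m = 4.463×10^5 Pa = 0.4463 MPa
glacial till: 2034 kg/m³ × 1.315 m/s² × 647 m = 1.731×10^6 Pa = 1.731 MPa
gypsum: 2318 kg/m³ × 1.315 m/s² × 1320 m = 4.024×10^6 Pa = 4.024 MPa
sandstone: 2380 kg/m³ × 1.315 m/s² × 5900 m = 1.847×10^7 Pa = 18.47 MPa
serpentinite: 2610 kg/m³ × 1.315 m/s² × 2330 m = 7.997×10^6 Pa = 7.997 MPa
Total = 0.4463 + 1.731 + 4.024 + 18.47 + 7.997 = 32.663 MPa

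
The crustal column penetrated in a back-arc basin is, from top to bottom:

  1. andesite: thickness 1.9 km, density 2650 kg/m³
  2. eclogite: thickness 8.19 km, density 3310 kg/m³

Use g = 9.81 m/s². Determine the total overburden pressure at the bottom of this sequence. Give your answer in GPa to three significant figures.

0.315 GPa

andesite: 2650 kg/m³ × 9.81 m/s² × 1900 m = 4.939×10^7 Pa = 0.04939 GPa
eclogite: 3310 kg/m³ × 9.81 m/s² × 8190 m = 2.659×10^8 Pa = 0.2659 GPa
Total = 0.04939 + 0.2659 = 0.31533 GPa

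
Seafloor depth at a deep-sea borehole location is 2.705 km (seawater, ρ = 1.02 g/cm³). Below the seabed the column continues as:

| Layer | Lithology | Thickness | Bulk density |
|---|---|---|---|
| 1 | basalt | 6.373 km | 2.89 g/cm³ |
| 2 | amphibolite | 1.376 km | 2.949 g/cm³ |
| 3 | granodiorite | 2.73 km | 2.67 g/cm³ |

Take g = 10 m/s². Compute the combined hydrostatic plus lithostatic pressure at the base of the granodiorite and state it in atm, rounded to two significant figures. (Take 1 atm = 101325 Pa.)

3200 atm

seawater: 1020 kg/m³ × 10 m/s² × 2705 m = 2.759×10^7 Pa = 272.3 atm
basalt: 2890 kg/m³ × 10 m/s² × 6373 m = 1.842×10^8 Pa = 1818 atm
amphibolite: 2949 kg/m³ × 10 m/s² × 1376 m = 4.058×10^7 Pa = 400.5 atm
granodiorite: 2670 kg/m³ × 10 m/s² × 2730 m = 7.289×10^7 Pa = 719.4 atm
Total = 272.3 + 1818 + 400.5 + 719.4 = 3209.9 atm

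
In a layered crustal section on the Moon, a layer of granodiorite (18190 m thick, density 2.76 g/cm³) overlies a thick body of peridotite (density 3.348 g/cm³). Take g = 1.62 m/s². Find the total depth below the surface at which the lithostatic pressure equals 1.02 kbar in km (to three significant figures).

Pressure at base of upper layers: 2760×1.62×18190 = 8.133×10^7 Pa = 0.8133 kbar
Remaining pressure to be supplied by peridotite: 1.020×10^8 − 8.133×10^7 = 2.067×10^7 Pa
Additional depth in peridotite = 2.067×10^7 Pa / (3348 kg/m³ × 1.62 m/s²) = 3810.8 m
Total depth = 18190 m + 3810.8 m = 22001 m
= 22.001 km

22.0 km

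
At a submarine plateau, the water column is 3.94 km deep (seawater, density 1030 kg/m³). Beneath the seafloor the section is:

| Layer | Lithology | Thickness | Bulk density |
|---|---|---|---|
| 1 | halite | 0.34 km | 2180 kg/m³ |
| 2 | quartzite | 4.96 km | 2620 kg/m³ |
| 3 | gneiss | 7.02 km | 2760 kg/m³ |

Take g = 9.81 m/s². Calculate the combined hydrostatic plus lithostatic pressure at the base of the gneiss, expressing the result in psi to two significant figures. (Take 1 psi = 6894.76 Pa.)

seawater: 1030 kg/m³ × 9.81 m/s² × 3940 m = 3.981×10^7 Pa = 5774 psi
halite: 2180 kg/m³ × 9.81 m/s² × 340 m = 7.271×10^6 Pa = 1055 psi
quartzite: 2620 kg/m³ × 9.81 m/s² × 4960 m = 1.275×10^8 Pa = 18490 psi
gneiss: 2760 kg/m³ × 9.81 m/s² × 7020 m = 1.901×10^8 Pa = 27567 psi
Total = 5774 + 1055 + 18490 + 27567 = 52886 psi

53000 psi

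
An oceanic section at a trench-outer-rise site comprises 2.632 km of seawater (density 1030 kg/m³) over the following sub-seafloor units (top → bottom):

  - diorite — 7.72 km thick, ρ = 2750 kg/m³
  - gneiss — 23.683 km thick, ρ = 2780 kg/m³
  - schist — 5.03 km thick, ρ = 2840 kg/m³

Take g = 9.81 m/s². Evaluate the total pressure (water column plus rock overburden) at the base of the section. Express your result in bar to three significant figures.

seawater: 1030 kg/m³ × 9.81 m/s² × 2632 m = 2.659×10^7 Pa = 265.9 bar
diorite: 2750 kg/m³ × 9.81 m/s² × 7720 m = 2.083×10^8 Pa = 2083 bar
gneiss: 2780 kg/m³ × 9.81 m/s² × 23683 m = 6.459×10^8 Pa = 6459 bar
schist: 2840 kg/m³ × 9.81 m/s² × 5030 m = 1.401×10^8 Pa = 1401 bar
Total = 265.9 + 2083 + 6459 + 1401 = 10209 bar

10200 bar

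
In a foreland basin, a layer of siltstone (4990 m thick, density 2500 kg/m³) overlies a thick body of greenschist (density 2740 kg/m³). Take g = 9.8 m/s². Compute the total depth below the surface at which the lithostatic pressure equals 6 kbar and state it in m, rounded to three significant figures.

22800 m

Pressure at base of upper layers: 2500×9.8×4990 = 1.223×10^8 Pa = 1.223 kbar
Remaining pressure to be supplied by greenschist: 6.000×10^8 − 1.223×10^8 = 4.777×10^8 Pa
Additional depth in greenschist = 4.777×10^8 Pa / (2740 kg/m³ × 9.8 m/s²) = 17792 m
Total depth = 4990 m + 17792 m = 22782 m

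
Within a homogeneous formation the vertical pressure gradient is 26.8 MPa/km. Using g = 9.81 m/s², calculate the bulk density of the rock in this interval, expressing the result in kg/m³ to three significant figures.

ρ = (dP/dz)/g = 26.8 MPa/km / 9.81 m/s² = 26800 Pa/m / 9.81 m/s² = 2731.9 kg/m³

2730 kg/m³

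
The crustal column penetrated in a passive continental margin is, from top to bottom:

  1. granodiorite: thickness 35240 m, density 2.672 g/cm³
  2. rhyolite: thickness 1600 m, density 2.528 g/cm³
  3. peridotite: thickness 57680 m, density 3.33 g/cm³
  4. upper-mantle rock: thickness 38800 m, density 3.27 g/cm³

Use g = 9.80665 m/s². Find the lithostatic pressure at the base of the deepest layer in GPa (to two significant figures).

4.1 GPa

granodiorite: 2672 kg/m³ × 9.80665 m/s² × 35240 m = 9.234×10^8 Pa = 0.9234 GPa
rhyolite: 2528 kg/m³ × 9.80665 m/s² × 1600 m = 3.967×10^7 Pa = 0.03967 GPa
peridotite: 3330 kg/m³ × 9.80665 m/s² × 57680 m = 1.884×10^9 Pa = 1.884 GPa
upper-mantle rock: 3270 kg/m³ × 9.80665 m/s² × 38800 m = 1.244×10^9 Pa = 1.244 GPa
Total = 0.9234 + 0.03967 + 1.884 + 1.244 = 4.0909 GPa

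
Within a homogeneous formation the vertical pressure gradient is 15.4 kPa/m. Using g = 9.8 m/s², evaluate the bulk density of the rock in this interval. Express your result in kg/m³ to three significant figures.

ρ = (dP/dz)/g = 15.4 kPa/m / 9.8 m/s² = 15400 Pa/m / 9.8 m/s² = 1571.4 kg/m³

1570 kg/m³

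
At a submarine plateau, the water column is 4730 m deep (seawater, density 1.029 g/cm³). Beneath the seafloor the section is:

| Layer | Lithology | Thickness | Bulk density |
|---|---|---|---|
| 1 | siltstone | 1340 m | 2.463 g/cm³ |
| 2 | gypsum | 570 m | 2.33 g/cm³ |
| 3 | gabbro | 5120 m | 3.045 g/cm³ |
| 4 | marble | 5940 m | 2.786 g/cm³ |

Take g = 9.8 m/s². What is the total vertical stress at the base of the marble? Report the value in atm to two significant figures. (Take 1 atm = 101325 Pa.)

4000 atm

seawater: 1029 kg/m³ × 9.8 m/s² × 4730 m = 4.770×10^7 Pa = 470.7 atm
siltstone: 2463 kg/m³ × 9.8 m/s² × 1340 m = 3.234×10^7 Pa = 319.2 atm
gypsum: 2330 kg/m³ × 9.8 m/s² × 570 m = 1.302×10^7 Pa = 128.5 atm
gabbro: 3045 kg/m³ × 9.8 m/s² × 5120 m = 1.528×10^8 Pa = 1508 atm
marble: 2786 kg/m³ × 9.8 m/s² × 5940 m = 1.622×10^8 Pa = 1601 atm
Total = 470.7 + 319.2 + 128.5 + 1508 + 1601 = 4026.9 atm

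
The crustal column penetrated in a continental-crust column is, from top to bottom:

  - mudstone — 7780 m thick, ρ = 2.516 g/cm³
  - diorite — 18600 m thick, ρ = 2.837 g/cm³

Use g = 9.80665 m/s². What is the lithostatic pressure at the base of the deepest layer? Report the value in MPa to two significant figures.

mudstone: 2516 kg/m³ × 9.80665 m/s² × 7780 m = 1.920×10^8 Pa = 192.0 MPa
diorite: 2837 kg/m³ × 9.80665 m/s² × 18600 m = 5.175×10^8 Pa = 517.5 MPa
Total = 192.0 + 517.5 = 709.44 MPa

710 MPa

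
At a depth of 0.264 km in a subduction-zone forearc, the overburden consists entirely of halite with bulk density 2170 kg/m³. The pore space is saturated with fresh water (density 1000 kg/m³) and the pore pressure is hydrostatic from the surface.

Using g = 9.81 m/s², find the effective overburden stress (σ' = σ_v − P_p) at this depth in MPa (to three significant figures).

Overburden (lithostatic) stress σ_v:
halite: 2170 kg/m³ × 9.81 m/s² × 264 m = 5.620×10^6 Pa = 5.620 MPa
Pore pressure P_p = 1000 kg/m³ × 9.81 m/s² × 264 m = 2.590×10^6 Pa = 2.590 MPa
Effective stress σ' = σ_v − P_p = 5.620 − 2.590 = 3.0301 MPa

3.03 MPa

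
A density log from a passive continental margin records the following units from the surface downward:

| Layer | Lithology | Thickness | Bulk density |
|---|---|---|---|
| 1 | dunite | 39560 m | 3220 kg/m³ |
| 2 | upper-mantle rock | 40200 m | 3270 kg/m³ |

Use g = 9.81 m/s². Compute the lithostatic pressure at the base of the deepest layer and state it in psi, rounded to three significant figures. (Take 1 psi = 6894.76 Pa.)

dunite: 3220 kg/m³ × 9.81 m/s² × 39560 m = 1.250×10^9 Pa = 1.812×10^5 psi
upper-mantle rock: 3270 kg/m³ × 9.81 m/s² × 40200 m = 1.290×10^9 Pa = 1.870×10^5 psi
Total = 1.812×10^5 + 1.870×10^5 = 3.6828×10^5 psi

368000 psi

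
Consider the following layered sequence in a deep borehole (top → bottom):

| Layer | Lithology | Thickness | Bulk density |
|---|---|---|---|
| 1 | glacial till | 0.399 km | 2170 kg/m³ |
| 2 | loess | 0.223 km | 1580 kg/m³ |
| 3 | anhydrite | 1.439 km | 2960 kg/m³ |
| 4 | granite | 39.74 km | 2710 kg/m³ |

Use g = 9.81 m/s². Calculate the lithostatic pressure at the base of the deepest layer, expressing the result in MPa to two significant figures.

glacial till: 2170 kg/m³ × 9.81 m/s² × 399 m = 8.494×10^6 Pa = 8.494 MPa
loess: 1580 kg/m³ × 9.81 m/s² × 223 m = 3.456×10^6 Pa = 3.456 MPa
anhydrite: 2960 kg/m³ × 9.81 m/s² × 1439 m = 4.179×10^7 Pa = 41.79 MPa
granite: 2710 kg/m³ × 9.81 m/s² × 39740 m = 1.056×10^9 Pa = 1056 MPa
Total = 8.494 + 3.456 + 41.79 + 1056 = 1110.2 MPa

1100 MPa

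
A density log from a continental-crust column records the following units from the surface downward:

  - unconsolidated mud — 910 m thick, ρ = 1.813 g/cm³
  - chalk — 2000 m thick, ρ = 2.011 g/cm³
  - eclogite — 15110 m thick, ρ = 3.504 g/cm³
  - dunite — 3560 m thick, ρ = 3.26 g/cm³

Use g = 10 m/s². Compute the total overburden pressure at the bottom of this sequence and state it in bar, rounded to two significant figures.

unconsolidated mud: 1813 kg/m³ × 10 m/s² × 910 m = 1.650×10^7 Pa = 165.0 bar
chalk: 2011 kg/m³ × 10 m/s² × 2000 m = 4.022×10^7 Pa = 402.2 bar
eclogite: 3504 kg/m³ × 10 m/s² × 15110 m = 5.295×10^8 Pa = 5295 bar
dunite: 3260 kg/m³ × 10 m/s² × 3560 m = 1.161×10^8 Pa = 1161 bar
Total = 165.0 + 402.2 + 5295 + 1161 = 7022.3 bar

7000 bar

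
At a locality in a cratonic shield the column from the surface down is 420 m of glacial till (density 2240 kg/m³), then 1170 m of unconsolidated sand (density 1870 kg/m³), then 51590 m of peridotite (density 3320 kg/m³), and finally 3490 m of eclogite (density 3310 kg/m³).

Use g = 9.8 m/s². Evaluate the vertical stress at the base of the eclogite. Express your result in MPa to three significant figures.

1820 MPa

glacial till: 2240 kg/m³ × 9.8 m/s² × 420 m = 9.220×10^6 Pa = 9.220 MPa
unconsolidated sand: 1870 kg/m³ × 9.8 m/s² × 1170 m = 2.144×10^7 Pa = 21.44 MPa
peridotite: 3320 kg/m³ × 9.8 m/s² × 51590 m = 1.679×10^9 Pa = 1679 MPa
eclogite: 3310 kg/m³ × 9.8 m/s² × 3490 m = 1.132×10^8 Pa = 113.2 MPa
Total = 9.220 + 21.44 + 1679 + 113.2 = 1822.4 MPa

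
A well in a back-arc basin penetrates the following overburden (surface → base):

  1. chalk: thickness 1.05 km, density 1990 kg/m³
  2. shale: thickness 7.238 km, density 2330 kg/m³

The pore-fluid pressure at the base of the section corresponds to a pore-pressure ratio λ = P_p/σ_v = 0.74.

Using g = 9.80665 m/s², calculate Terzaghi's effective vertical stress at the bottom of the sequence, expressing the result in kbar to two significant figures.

Overburden (lithostatic) stress σ_v:
chalk: 1990 kg/m³ × 9.80665 m/s² × 1050 m = 2.049×10^7 Pa = 20.49 MPa
shale: 2330 kg/m³ × 9.80665 m/s² × 7238 m = 1.654×10^8 Pa = 165.4 MPa
Total = 20.49 + 165.4 = 185.88 MPa
Pore pressure P_p = λ·σ_v = 0.74 × 185.9 MPa = 137.5 MPa
Effective stress σ' = σ_v − P_p = 185.9 − 137.5 = 48.328 MPa = 0.48328 kbar

0.48 kbar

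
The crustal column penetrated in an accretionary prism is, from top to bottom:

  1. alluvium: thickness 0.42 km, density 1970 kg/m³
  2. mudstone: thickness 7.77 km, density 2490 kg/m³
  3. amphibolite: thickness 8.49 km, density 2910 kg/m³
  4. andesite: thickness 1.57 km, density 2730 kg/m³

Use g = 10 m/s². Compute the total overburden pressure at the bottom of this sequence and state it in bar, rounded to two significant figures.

alluvium: 1970 kg/m³ × 10 m/s² × 420 m = 8.274×10^6 Pa = 82.74 bar
mudstone: 2490 kg/m³ × 10 m/s² × 7770 m = 1.935×10^8 Pa = 1935 bar
amphibolite: 2910 kg/m³ × 10 m/s² × 8490 m = 2.471×10^8 Pa = 2471 bar
andesite: 2730 kg/m³ × 10 m/s² × 1570 m = 4.286×10^7 Pa = 428.6 bar
Total = 82.74 + 1935 + 2471 + 428.6 = 4916.7 bar

4900 bar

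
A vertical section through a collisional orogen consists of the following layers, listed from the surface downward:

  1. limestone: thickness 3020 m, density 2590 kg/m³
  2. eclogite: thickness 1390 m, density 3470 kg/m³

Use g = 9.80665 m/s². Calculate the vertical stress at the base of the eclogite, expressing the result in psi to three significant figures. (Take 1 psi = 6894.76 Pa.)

limestone: 2590 kg/m³ × 9.80665 m/s² × 3020 m = 7.671×10^7 Pa = 11125 psi
eclogite: 3470 kg/m³ × 9.80665 m/s² × 1390 m = 4.730×10^7 Pa = 6860 psi
Total = 11125 + 6860 = 17986 psi

18000 psi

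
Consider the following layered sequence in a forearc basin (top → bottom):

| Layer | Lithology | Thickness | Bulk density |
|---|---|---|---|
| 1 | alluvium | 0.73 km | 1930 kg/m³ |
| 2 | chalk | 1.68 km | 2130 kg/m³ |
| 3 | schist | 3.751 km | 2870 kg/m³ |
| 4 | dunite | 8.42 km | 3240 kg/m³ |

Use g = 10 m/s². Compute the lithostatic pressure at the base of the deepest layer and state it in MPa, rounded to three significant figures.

alluvium: 1930 kg/m³ × 10 m/s² × 730 m = 1.409×10^7 Pa = 14.09 MPa
chalk: 2130 kg/m³ × 10 m/s² × 1680 m = 3.578×10^7 Pa = 35.78 MPa
schist: 2870 kg/m³ × 10 m/s² × 3751 m = 1.077×10^8 Pa = 107.7 MPa
dunite: 3240 kg/m³ × 10 m/s² × 8420 m = 2.728×10^8 Pa = 272.8 MPa
Total = 14.09 + 35.78 + 107.7 + 272.8 = 430.33 MPa

430 MPa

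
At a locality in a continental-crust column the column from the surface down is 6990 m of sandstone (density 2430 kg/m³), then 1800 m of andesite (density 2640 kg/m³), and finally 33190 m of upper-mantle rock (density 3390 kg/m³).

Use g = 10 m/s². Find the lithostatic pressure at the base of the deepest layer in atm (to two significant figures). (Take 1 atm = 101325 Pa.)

sandstone: 2430 kg/m³ × 10 m/s² × 6990 m = 1.699×10^8 Pa = 1676 atm
andesite: 2640 kg/m³ × 10 m/s² × 1800 m = 4.752×10^7 Pa = 469.0 atm
upper-mantle rock: 3390 kg/m³ × 10 m/s² × 33190 m = 1.125×10^9 Pa = 11104 atm
Total = 1676 + 469.0 + 11104 = 13250 atm

13000 atm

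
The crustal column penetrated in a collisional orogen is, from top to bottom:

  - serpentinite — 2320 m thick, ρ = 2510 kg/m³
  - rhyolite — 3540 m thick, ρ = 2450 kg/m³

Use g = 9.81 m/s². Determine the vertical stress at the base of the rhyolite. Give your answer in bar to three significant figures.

1420 bar

serpentinite: 2510 kg/m³ × 9.81 m/s² × 2320 m = 5.713×10^7 Pa = 571.3 bar
rhyolite: 2450 kg/m³ × 9.81 m/s² × 3540 m = 8.508×10^7 Pa = 850.8 bar
Total = 571.3 + 850.8 = 1422.1 bar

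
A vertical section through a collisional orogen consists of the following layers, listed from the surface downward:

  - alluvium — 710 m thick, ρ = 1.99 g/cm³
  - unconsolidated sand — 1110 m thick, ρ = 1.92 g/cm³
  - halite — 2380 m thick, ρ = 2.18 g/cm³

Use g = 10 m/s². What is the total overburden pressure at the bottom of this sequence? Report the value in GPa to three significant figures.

alluvium: 1990 kg/m³ × 10 m/s² × 710 m = 1.413×10^7 Pa = 0.01413 GPa
unconsolidated sand: 1920 kg/m³ × 10 m/s² × 1110 m = 2.131×10^7 Pa = 0.02131 GPa
halite: 2180 kg/m³ × 10 m/s² × 2380 m = 5.188×10^7 Pa = 0.05188 GPa
Total = 0.01413 + 0.02131 + 0.05188 = 0.087325 GPa

0.0873 GPa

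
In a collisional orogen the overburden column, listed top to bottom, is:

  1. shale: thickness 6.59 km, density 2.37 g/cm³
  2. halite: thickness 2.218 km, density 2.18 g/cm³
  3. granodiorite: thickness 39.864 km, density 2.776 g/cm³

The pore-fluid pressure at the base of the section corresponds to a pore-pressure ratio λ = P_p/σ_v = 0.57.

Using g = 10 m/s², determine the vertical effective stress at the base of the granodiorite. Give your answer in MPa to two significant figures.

560 MPa

Overburden (lithostatic) stress σ_v:
shale: 2370 kg/m³ × 10 m/s² × 6590 m = 1.562×10^8 Pa = 156.2 MPa
halite: 2180 kg/m³ × 10 m/s² × 2218 m = 4.835×10^7 Pa = 48.35 MPa
granodiorite: 2776 kg/m³ × 10 m/s² × 39864 m = 1.107×10^9 Pa = 1107 MPa
Total = 156.2 + 48.35 + 1107 = 1311.2 MPa
Pore pressure P_p = λ·σ_v = 0.57 × 1311 MPa = 747.4 MPa
Effective stress σ' = σ_v − P_p = 1311 − 747.4 = 563.80 MPa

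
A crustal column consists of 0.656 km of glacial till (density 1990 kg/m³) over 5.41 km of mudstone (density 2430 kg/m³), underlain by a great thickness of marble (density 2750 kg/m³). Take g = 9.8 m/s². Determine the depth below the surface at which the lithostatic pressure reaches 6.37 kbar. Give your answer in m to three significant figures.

24400 m

Pressure at base of upper layers: 1990×9.8×656 + 2430×9.8×5410 = 1.416×10^8 Pa = 1.416 kbar
Remaining pressure to be supplied by marble: 6.370×10^8 − 1.416×10^8 = 4.954×10^8 Pa
Additional depth in marble = 4.954×10^8 Pa / (2750 kg/m³ × 9.8 m/s²) = 18381 m
Total depth = 6066 m + 18381 m = 24447 m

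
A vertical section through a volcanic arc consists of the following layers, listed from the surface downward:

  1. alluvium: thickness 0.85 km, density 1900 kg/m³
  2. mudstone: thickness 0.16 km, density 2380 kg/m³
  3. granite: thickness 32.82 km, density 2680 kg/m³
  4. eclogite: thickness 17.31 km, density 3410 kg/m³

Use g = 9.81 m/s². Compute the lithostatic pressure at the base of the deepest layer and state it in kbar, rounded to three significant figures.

alluvium: 1900 kg/m³ × 9.81 m/s² × 850 m = 1.584×10^7 Pa = 0.1584 kbar
mudstone: 2380 kg/m³ × 9.81 m/s² × 160 m = 3.736×10^6 Pa = 0.03736 kbar
granite: 2680 kg/m³ × 9.81 m/s² × 32820 m = 8.629×10^8 Pa = 8.629 kbar
eclogite: 3410 kg/m³ × 9.81 m/s² × 17310 m = 5.791×10^8 Pa = 5.791 kbar
Total = 0.1584 + 0.03736 + 8.629 + 5.791 = 14.615 kbar

14.6 kbar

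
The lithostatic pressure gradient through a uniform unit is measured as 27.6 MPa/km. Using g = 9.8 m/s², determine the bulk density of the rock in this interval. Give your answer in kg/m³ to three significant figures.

2820 kg/m³

ρ = (dP/dz)/g = 27.6 MPa/km / 9.8 m/s² = 27600 Pa/m / 9.8 m/s² = 2816.3 kg/m³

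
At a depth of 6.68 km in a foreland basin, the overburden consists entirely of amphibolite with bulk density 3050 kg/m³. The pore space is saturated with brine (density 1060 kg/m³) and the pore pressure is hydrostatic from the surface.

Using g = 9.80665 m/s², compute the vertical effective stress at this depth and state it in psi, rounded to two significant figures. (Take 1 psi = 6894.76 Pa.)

19000 psi

Overburden (lithostatic) stress σ_v:
amphibolite: 3050 kg/m³ × 9.80665 m/s² × 6680 m = 1.998×10^8 Pa = 199.8 MPa
Pore pressure P_p = 1060 kg/m³ × 9.80665 m/s² × 6680 m = 6.944×10^7 Pa = 69.44 MPa
Effective stress σ' = σ_v − P_p = 199.8 − 69.44 = 130.36 MPa = 18907 psi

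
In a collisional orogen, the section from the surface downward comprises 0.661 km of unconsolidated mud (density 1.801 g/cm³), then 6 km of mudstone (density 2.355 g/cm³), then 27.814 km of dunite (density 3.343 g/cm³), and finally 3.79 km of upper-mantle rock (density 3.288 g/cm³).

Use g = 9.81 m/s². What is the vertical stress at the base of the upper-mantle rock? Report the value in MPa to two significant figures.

1200 MPa

unconsolidated mud: 1801 kg/m³ × 9.81 m/s² × 661 m = 1.168×10^7 Pa = 11.68 MPa
mudstone: 2355 kg/m³ × 9.81 m/s² × 6000 m = 1.386×10^8 Pa = 138.6 MPa
dunite: 3343 kg/m³ × 9.81 m/s² × 27814 m = 9.122×10^8 Pa = 912.2 MPa
upper-mantle rock: 3288 kg/m³ × 9.81 m/s² × 3790 m = 1.222×10^8 Pa = 122.2 MPa
Total = 11.68 + 138.6 + 912.2 + 122.2 = 1184.7 MPa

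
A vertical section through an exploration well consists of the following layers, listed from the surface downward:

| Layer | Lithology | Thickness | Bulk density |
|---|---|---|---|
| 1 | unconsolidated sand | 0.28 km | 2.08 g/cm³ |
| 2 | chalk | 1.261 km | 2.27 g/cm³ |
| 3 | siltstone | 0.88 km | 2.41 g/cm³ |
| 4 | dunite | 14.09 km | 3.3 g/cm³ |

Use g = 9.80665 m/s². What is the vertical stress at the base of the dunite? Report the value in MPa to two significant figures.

510 MPa

unconsolidated sand: 2080 kg/m³ × 9.80665 m/s² × 280 m = 5.711×10^6 Pa = 5.711 MPa
chalk: 2270 kg/m³ × 9.80665 m/s² × 1261 m = 2.807×10^7 Pa = 28.07 MPa
siltstone: 2410 kg/m³ × 9.80665 m/s² × 880 m = 2.080×10^7 Pa = 20.80 MPa
dunite: 3300 kg/m³ × 9.80665 m/s² × 14090 m = 4.560×10^8 Pa = 456.0 MPa
Total = 5.711 + 28.07 + 20.80 + 456.0 = 510.56 MPa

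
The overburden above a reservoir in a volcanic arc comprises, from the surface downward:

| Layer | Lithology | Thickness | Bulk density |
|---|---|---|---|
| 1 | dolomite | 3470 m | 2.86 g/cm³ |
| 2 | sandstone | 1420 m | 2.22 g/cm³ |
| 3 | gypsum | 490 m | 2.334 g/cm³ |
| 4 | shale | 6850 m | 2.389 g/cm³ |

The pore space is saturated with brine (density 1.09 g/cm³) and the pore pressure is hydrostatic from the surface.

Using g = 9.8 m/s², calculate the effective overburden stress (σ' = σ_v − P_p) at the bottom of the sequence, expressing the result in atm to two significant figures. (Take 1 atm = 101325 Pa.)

Overburden (lithostatic) stress σ_v:
dolomite: 2860 kg/m³ × 9.8 m/s² × 3470 m = 9.726×10^7 Pa = 97.26 MPa
sandstone: 2220 kg/m³ × 9.8 m/s² × 1420 m = 3.089×10^7 Pa = 30.89 MPa
gypsum: 2334 kg/m³ × 9.8 m/s² × 490 m = 1.121×10^7 Pa = 11.21 MPa
shale: 2389 kg/m³ × 9.8 m/s² × 6850 m = 1.604×10^8 Pa = 160.4 MPa
Total = 97.26 + 30.89 + 11.21 + 160.4 = 299.73 MPa
Pore pressure P_p = 1090 kg/m³ × 9.8 m/s² × 12230 m = 1.306×10^8 Pa = 130.6 MPa
Effective stress σ' = σ_v − P_p = 299.7 − 130.6 = 169.09 MPa = 1668.8 atm

1700 atm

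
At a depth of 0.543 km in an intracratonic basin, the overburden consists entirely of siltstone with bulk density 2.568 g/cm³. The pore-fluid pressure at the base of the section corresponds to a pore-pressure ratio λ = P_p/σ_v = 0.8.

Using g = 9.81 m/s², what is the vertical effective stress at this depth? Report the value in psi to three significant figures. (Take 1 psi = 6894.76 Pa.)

Overburden (lithostatic) stress σ_v:
siltstone: 2568 kg/m³ × 9.81 m/s² × 543 m = 1.368×10^7 Pa = 13.68 MPa
Pore pressure P_p = λ·σ_v = 0.8 × 13.68 MPa = 10.94 MPa
Effective stress σ' = σ_v − P_p = 13.68 − 10.94 = 2.7359 MPa = 396.80 psi

397 psi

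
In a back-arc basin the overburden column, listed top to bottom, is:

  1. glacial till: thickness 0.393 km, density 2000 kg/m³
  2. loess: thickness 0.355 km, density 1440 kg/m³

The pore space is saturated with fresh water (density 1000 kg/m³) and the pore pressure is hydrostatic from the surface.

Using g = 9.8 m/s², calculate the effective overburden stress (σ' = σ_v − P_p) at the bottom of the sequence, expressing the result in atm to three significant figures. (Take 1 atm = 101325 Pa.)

Overburden (lithostatic) stress σ_v:
glacial till: 2000 kg/m³ × 9.8 m/s² × 393 m = 7.703×10^6 Pa = 7.703 MPa
loess: 1440 kg/m³ × 9.8 m/s² × 355 m = 5.010×10^6 Pa = 5.010 MPa
Total = 7.703 + 5.010 = 12.713 MPa
Pore pressure P_p = 1000 kg/m³ × 9.8 m/s² × 748 m = 7.330×10^6 Pa = 7.330 MPa
Effective stress σ' = σ_v − P_p = 12.71 − 7.330 = 5.3822 MPa = 53.118 atm

53.1 atm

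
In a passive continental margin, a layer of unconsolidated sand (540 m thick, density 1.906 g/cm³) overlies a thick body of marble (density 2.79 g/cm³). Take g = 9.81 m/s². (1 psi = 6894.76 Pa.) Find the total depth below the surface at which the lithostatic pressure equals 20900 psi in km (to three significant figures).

Pressure at base of upper layers: 1906×9.81×540 = 1.010×10^7 Pa = 1464 psi
Remaining pressure to be supplied by marble: 1.441×10^8 − 1.010×10^7 = 1.340×10^8 Pa
Additional depth in marble = 1.340×10^8 Pa / (2790 kg/m³ × 9.81 m/s²) = 4896.0 m
Total depth = 540 m + 4896.0 m = 5436.0 m
= 5.4360 km

5.44 km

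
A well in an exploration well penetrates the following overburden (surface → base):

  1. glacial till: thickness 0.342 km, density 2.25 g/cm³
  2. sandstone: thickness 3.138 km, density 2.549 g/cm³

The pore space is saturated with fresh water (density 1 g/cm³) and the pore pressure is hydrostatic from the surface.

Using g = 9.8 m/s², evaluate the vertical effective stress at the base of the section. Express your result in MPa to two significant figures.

52 MPa

Overburden (lithostatic) stress σ_v:
glacial till: 2250 kg/m³ × 9.8 m/s² × 342 m = 7.541×10^6 Pa = 7.541 MPa
sandstone: 2549 kg/m³ × 9.8 m/s² × 3138 m = 7.839×10^7 Pa = 78.39 MPa
Total = 7.541 + 78.39 = 85.929 MPa
Pore pressure P_p = 1000 kg/m³ × 9.8 m/s² × 3480 m = 3.410×10^7 Pa = 34.10 MPa
Effective stress σ' = σ_v − P_p = 85.93 − 34.10 = 51.825 MPa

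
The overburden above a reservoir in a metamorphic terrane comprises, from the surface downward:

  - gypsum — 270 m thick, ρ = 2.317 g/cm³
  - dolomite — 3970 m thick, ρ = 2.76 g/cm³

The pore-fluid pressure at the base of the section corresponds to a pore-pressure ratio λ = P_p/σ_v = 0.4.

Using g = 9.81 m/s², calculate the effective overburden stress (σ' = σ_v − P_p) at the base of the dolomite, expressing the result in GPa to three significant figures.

Overburden (lithostatic) stress σ_v:
gypsum: 2317 kg/m³ × 9.81 m/s² × 270 m = 6.137×10^6 Pa = 6.137 MPa
dolomite: 2760 kg/m³ × 9.81 m/s² × 3970 m = 1.075×10^8 Pa = 107.5 MPa
Total = 6.137 + 107.5 = 113.63 MPa
Pore pressure P_p = λ·σ_v = 0.4 × 113.6 MPa = 45.45 MPa
Effective stress σ' = σ_v − P_p = 113.6 − 45.45 = 68.176 MPa = 0.068176 GPa

0.0682 GPa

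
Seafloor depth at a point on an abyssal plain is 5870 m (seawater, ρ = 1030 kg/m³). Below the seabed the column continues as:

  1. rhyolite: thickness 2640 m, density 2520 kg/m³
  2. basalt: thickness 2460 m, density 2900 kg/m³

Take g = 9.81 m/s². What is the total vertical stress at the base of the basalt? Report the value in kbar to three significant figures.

seawater: 1030 kg/m³ × 9.81 m/s² × 5870 m = 5.931×10^7 Pa = 0.5931 kbar
rhyolite: 2520 kg/m³ × 9.81 m/s² × 2640 m = 6.526×10^7 Pa = 0.6526 kbar
basalt: 2900 kg/m³ × 9.81 m/s² × 2460 m = 6.998×10^7 Pa = 0.6998 kbar
Total = 0.5931 + 0.6526 + 0.6998 = 1.9456 kbar

1.95 kbar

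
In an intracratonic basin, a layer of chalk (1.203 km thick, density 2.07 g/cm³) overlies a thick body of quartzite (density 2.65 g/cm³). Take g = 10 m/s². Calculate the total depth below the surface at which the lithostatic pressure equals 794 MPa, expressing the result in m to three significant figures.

Pressure at base of upper layers: 2070×10×1203 = 2.490×10^7 Pa = 24.90 MPa
Remaining pressure to be supplied by quartzite: 7.940×10^8 − 2.490×10^7 = 7.691×10^8 Pa
Additional depth in quartzite = 7.691×10^8 Pa / (2650 kg/m³ × 10 m/s²) = 29023 m
Total depth = 1203 m + 29023 m = 30226 m

30200 m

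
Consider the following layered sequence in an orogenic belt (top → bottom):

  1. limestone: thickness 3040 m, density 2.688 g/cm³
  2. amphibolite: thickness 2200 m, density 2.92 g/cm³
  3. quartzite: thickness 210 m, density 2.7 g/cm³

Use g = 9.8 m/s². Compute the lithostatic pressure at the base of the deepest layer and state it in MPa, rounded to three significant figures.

149 MPa

limestone: 2688 kg/m³ × 9.8 m/s² × 3040 m = 8.008×10^7 Pa = 80.08 MPa
amphibolite: 2920 kg/m³ × 9.8 m/s² × 2200 m = 6.296×10^7 Pa = 62.96 MPa
quartzite: 2700 kg/m³ × 9.8 m/s² × 210 m = 5.557×10^6 Pa = 5.557 MPa
Total = 80.08 + 62.96 + 5.557 = 148.59 MPa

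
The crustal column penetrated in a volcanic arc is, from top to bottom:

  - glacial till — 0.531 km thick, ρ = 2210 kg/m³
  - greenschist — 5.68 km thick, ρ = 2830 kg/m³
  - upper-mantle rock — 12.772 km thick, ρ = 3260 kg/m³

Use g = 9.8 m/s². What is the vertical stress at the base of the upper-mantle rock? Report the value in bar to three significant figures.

glacial till: 2210 kg/m³ × 9.8 m/s² × 531 m = 1.150×10^7 Pa = 115.0 bar
greenschist: 2830 kg/m³ × 9.8 m/s² × 5680 m = 1.575×10^8 Pa = 1575 bar
upper-mantle rock: 3260 kg/m³ × 9.8 m/s² × 12772 m = 4.080×10^8 Pa = 4080 bar
Total = 115.0 + 1575 + 4080 = 5770.7 bar

5770 bar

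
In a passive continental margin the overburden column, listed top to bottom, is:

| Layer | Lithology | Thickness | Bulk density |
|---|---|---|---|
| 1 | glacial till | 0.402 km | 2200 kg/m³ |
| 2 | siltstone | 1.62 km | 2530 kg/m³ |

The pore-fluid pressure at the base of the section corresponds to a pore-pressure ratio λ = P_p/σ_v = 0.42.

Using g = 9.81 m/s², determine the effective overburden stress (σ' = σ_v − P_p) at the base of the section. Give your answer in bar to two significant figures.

280 bar

Overburden (lithostatic) stress σ_v:
glacial till: 2200 kg/m³ × 9.81 m/s² × 402 m = 8.676×10^6 Pa = 8.676 MPa
siltstone: 2530 kg/m³ × 9.81 m/s² × 1620 m = 4.021×10^7 Pa = 40.21 MPa
Total = 8.676 + 40.21 = 48.883 MPa
Pore pressure P_p = λ·σ_v = 0.42 × 48.88 MPa = 20.53 MPa
Effective stress σ' = σ_v − P_p = 48.88 − 20.53 = 28.352 MPa = 283.52 bar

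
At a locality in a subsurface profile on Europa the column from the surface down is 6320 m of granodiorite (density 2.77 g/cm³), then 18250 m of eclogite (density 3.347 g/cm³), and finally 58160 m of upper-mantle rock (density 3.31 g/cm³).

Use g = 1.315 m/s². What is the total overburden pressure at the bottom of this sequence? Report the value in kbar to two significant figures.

3.6 kbar

granodiorite: 2770 kg/m³ × 1.315 m/s² × 6320 m = 2.302×10^7 Pa = 0.2302 kbar
eclogite: 3347 kg/m³ × 1.315 m/s² × 18250 m = 8.032×10^7 Pa = 0.8032 kbar
upper-mantle rock: 3310 kg/m³ × 1.315 m/s² × 58160 m = 2.532×10^8 Pa = 2.532 kbar
Total = 0.2302 + 0.8032 + 2.532 = 3.5649 kbar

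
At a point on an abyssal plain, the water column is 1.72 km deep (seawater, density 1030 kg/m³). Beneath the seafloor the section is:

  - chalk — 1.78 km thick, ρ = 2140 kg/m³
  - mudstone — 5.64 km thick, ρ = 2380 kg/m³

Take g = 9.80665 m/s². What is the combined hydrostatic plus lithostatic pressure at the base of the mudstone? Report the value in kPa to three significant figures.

186000 kPa

seawater: 1030 kg/m³ × 9.80665 m/s² × 1720 m = 1.737×10^7 Pa = 17373 kPa
chalk: 2140 kg/m³ × 9.80665 m/s² × 1780 m = 3.736×10^7 Pa = 37355 kPa
mudstone: 2380 kg/m³ × 9.80665 m/s² × 5640 m = 1.316×10^8 Pa = 1.316×10^5 kPa
Total = 17373 + 37355 + 1.316×10^5 = 1.8637×10^5 kPa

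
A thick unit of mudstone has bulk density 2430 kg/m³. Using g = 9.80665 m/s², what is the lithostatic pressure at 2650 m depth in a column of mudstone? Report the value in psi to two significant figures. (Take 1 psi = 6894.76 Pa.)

mudstone: 2430 kg/m³ × 9.80665 m/s² × 2650 m = 6.315×10^7 Pa = 9159 psi

9200 psi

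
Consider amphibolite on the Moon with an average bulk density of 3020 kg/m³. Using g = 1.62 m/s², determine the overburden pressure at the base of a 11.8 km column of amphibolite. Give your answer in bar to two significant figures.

amphibolite: 3020 kg/m³ × 1.62 m/s² × 11800 m = 5.773×10^7 Pa = 577.3 bar

580 bar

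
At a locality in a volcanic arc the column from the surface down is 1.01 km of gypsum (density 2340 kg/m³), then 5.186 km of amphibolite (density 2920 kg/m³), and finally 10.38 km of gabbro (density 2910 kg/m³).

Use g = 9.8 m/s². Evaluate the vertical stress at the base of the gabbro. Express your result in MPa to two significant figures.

470 MPa

gypsum: 2340 kg/m³ × 9.8 m/s² × 1010 m = 2.316×10^7 Pa = 23.16 MPa
amphibolite: 2920 kg/m³ × 9.8 m/s² × 5186 m = 1.484×10^8 Pa = 148.4 MPa
gabbro: 2910 kg/m³ × 9.8 m/s² × 10380 m = 2.960×10^8 Pa = 296.0 MPa
Total = 23.16 + 148.4 + 296.0 = 467.58 MPa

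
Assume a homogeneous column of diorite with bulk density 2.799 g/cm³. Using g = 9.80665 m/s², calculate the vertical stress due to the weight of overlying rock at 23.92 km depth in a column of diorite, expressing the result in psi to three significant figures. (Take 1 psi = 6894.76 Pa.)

95200 psi

diorite: 2799 kg/m³ × 9.80665 m/s² × 23920 m = 6.566×10^8 Pa = 95228 psi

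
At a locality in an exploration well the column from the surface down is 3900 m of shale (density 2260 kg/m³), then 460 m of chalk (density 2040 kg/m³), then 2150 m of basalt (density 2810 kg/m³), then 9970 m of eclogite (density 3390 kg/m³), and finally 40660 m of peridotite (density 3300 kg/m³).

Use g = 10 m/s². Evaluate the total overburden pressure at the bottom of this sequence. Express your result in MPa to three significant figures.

shale: 2260 kg/m³ × 10 m/s² × 3900 m = 8.814×10^7 Pa = 88.14 MPa
chalk: 2040 kg/m³ × 10 m/s² × 460 m = 9.384×10^6 Pa = 9.384 MPa
basalt: 2810 kg/m³ × 10 m/s² × 2150 m = 6.042×10^7 Pa = 60.41 MPa
eclogite: 3390 kg/m³ × 10 m/s² × 9970 m = 3.380×10^8 Pa = 338.0 MPa
peridotite: 3300 kg/m³ × 10 m/s² × 40660 m = 1.342×10^9 Pa = 1342 MPa
Total = 88.14 + 9.384 + 60.41 + 338.0 + 1342 = 1837.7 MPa

1840 MPa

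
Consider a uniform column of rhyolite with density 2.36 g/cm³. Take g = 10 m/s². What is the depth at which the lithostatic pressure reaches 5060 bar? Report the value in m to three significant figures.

h = P/(ρg) = 5060 bar / (2360 kg/m³ × 10 m/s²) = 5.060×10^8 Pa / 23600 Pa/m = 21441 m

21400 m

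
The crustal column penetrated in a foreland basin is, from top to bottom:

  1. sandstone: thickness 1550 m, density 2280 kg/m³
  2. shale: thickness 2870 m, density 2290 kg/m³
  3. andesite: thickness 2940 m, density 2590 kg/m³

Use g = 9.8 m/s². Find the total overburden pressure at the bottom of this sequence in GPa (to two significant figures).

0.17 GPa

sandstone: 2280 kg/m³ × 9.8 m/s² × 1550 m = 3.463×10^7 Pa = 0.03463 GPa
shale: 2290 kg/m³ × 9.8 m/s² × 2870 m = 6.441×10^7 Pa = 0.06441 GPa
andesite: 2590 kg/m³ × 9.8 m/s² × 2940 m = 7.462×10^7 Pa = 0.07462 GPa
Total = 0.03463 + 0.06441 + 0.07462 = 0.17366 GPa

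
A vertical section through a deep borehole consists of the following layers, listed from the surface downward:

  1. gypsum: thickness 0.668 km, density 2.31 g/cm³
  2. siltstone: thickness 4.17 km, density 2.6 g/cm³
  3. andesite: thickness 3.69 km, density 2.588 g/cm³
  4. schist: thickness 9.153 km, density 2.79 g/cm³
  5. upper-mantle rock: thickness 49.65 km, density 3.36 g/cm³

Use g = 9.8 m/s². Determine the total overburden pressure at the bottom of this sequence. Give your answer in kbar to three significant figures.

gypsum: 2310 kg/m³ × 9.8 m/s² × 668 m = 1.512×10^7 Pa = 0.1512 kbar
siltstone: 2600 kg/m³ × 9.8 m/s² × 4170 m = 1.063×10^8 Pa = 1.063 kbar
andesite: 2588 kg/m³ × 9.8 m/s² × 3690 m = 9.359×10^7 Pa = 0.9359 kbar
schist: 2790 kg/m³ × 9.8 m/s² × 9153 m = 2.503×10^8 Pa = 2.503 kbar
upper-mantle rock: 3360 kg/m³ × 9.8 m/s² × 49650 m = 1.635×10^9 Pa = 16.35 kbar
Total = 0.1512 + 1.063 + 0.9359 + 2.503 + 16.35 = 21.001 kbar

21.0 kbar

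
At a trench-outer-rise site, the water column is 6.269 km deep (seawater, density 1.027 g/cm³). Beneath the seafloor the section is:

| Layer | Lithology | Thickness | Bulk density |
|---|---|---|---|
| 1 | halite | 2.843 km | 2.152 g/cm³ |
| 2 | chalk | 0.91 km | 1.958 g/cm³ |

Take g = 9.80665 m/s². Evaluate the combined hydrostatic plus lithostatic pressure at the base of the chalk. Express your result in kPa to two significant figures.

seawater: 1027 kg/m³ × 9.80665 m/s² × 6269 m = 6.314×10^7 Pa = 63138 kPa
halite: 2152 kg/m³ × 9.80665 m/s² × 2843 m = 6.000×10^7 Pa = 59998 kPa
chalk: 1958 kg/m³ × 9.80665 m/s² × 910 m = 1.747×10^7 Pa = 17473 kPa
Total = 63138 + 59998 + 17473 = 1.4061×10^5 kPa

140000 kPa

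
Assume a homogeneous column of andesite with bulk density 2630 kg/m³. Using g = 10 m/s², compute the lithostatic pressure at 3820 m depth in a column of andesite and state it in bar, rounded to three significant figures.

1000 bar

andesite: 2630 kg/m³ × 10 m/s² × 3820 m = 1.005×10^8 Pa = 1005 bar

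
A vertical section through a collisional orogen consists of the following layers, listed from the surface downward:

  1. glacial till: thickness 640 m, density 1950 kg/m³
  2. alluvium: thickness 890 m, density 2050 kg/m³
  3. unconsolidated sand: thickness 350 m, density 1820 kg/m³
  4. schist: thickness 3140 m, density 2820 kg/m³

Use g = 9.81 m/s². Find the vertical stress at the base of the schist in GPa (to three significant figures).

0.123 GPa

glacial till: 1950 kg/m³ × 9.81 m/s² × 640 m = 1.224×10^7 Pa = 0.01224 GPa
alluvium: 2050 kg/m³ × 9.81 m/s² × 890 m = 1.790×10^7 Pa = 0.01790 GPa
unconsolidated sand: 1820 kg/m³ × 9.81 m/s² × 350 m = 6.249×10^6 Pa = 6.249×10^-3 GPa
schist: 2820 kg/m³ × 9.81 m/s² × 3140 m = 8.687×10^7 Pa = 0.08687 GPa
Total = 0.01224 + 0.01790 + 6.249×10^-3 + 0.08687 = 0.12326 GPa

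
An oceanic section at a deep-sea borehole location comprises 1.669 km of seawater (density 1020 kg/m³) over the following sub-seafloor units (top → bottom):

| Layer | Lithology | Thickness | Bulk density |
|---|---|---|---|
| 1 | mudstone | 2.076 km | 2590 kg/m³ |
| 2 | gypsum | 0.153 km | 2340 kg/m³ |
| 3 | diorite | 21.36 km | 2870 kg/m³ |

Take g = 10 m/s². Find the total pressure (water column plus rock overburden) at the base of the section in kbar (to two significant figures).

6.9 kbar

seawater: 1020 kg/m³ × 10 m/s² × 1669 m = 1.702×10^7 Pa = 0.1702 kbar
mudstone: 2590 kg/m³ × 10 m/s² × 2076 m = 5.377×10^7 Pa = 0.5377 kbar
gypsum: 2340 kg/m³ × 10 m/s² × 153 m = 3.580×10^6 Pa = 0.03580 kbar
diorite: 2870 kg/m³ × 10 m/s² × 21360 m = 6.130×10^8 Pa = 6.130 kbar
Total = 0.1702 + 0.5377 + 0.03580 + 6.130 = 6.8740 kbar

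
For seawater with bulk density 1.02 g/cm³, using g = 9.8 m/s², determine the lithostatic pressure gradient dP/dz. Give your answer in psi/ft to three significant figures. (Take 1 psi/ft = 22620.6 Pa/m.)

dP/dz = ρg = 1020 kg/m³ × 9.8 m/s² = 9996.0 Pa/m
= 9996.0 Pa/m × (1 psi/ft / 22621 Pa/m) = 0.44190 psi/ft

0.442 psi/ft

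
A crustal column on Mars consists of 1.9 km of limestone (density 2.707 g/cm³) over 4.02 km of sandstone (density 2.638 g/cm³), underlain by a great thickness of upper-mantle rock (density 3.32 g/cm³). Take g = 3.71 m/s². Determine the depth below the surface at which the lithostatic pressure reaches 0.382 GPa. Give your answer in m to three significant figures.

32200 m

Pressure at base of upper layers: 2707×3.71×1900 + 2638×3.71×4020 = 5.843×10^7 Pa = 0.05843 GPa
Remaining pressure to be supplied by upper-mantle rock: 3.820×10^8 − 5.843×10^7 = 3.236×10^8 Pa
Additional depth in upper-mantle rock = 3.236×10^8 Pa / (3320 kg/m³ × 3.71 m/s²) = 26270 m
Total depth = 5920 m + 26270 m = 32190 m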